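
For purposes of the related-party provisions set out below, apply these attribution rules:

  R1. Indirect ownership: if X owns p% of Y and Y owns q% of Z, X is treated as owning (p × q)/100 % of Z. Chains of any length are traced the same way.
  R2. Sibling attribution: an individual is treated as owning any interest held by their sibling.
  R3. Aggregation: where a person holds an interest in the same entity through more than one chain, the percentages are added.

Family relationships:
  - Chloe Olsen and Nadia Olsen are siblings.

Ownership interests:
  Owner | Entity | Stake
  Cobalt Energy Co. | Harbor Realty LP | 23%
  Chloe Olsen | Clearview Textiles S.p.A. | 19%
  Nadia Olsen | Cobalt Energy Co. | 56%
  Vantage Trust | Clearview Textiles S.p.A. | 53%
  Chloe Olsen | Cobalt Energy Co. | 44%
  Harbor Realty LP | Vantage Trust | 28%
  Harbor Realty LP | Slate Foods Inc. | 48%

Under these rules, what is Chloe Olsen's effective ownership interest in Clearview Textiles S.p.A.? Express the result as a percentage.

By sibling attribution (R2), Chloe Olsen is treated as also owning Nadia Olsen's interest in Cobalt Energy Co, giving 44% + 56% = 100%.
Chain via Cobalt Energy Co. → Harbor Realty LP → Vantage Trust (R1): 100% × 23% × 28% × 53% = 3.4132% of Clearview Textiles S.p.A.
Direct interest in Clearview Textiles S.p.A: 19%.
Aggregating (R3): 3.4132% + 19% = 22.4132%.

22.4132%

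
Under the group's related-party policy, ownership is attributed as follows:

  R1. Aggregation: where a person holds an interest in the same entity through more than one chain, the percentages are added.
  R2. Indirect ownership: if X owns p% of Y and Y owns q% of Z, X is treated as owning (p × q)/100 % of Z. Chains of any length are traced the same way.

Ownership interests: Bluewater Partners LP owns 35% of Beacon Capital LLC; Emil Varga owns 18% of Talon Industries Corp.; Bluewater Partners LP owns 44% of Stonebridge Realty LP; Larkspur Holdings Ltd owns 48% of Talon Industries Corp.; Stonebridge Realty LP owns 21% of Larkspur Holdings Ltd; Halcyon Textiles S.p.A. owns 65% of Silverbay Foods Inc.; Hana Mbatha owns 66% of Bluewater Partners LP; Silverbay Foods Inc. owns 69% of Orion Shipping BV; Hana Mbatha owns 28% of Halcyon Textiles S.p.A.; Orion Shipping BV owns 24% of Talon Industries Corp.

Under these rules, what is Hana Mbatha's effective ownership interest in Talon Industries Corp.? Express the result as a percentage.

5.941152%

Chain via Halcyon Textiles S.p.A. → Silverbay Foods Inc. → Orion Shipping BV (R2): 28% × 65% × 69% × 24% = 3.01392% of Talon Industries Corp.
Chain via Bluewater Partners LP → Stonebridge Realty LP → Larkspur Holdings Ltd (R2): 66% × 44% × 21% × 48% = 2.927232% of Talon Industries Corp.
Aggregating (R1): 3.01392% + 2.927232% = 5.941152%.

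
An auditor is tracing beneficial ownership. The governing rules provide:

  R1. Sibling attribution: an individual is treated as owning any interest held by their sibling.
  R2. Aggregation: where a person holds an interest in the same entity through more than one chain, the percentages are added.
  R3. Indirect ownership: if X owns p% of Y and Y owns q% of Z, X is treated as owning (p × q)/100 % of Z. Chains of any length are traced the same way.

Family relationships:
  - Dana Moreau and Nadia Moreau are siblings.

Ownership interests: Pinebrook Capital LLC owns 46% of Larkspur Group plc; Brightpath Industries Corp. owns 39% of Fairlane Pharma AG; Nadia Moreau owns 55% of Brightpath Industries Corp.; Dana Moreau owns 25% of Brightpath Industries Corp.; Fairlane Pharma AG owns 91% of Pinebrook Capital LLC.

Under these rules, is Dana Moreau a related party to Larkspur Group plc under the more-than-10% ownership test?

By sibling attribution (R1), Dana Moreau is treated as also owning Nadia Moreau's interest in Brightpath Industries Corp, giving 25% + 55% = 80%.
Chain via Brightpath Industries Corp. → Fairlane Pharma AG → Pinebrook Capital LLC (R3): 80% × 39% × 91% × 46% = 13.06032% of Larkspur Group plc.
13.06032% exceeds the 10% threshold, so Dana is a related party to Larkspur Group plc.

Yes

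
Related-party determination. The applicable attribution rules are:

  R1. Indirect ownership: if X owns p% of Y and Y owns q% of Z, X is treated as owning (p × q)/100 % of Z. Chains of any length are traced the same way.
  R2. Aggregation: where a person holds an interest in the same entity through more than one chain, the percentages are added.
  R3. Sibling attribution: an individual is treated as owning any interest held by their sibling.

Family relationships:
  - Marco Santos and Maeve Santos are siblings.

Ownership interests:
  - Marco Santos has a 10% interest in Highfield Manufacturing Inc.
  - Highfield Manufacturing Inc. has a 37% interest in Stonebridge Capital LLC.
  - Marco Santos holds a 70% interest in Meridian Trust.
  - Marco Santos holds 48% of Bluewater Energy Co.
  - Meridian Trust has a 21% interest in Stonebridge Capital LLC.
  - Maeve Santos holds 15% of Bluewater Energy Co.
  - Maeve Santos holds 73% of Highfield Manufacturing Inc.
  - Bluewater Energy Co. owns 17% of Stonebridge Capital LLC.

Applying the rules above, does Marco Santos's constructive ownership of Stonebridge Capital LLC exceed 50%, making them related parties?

By sibling attribution (R3), Marco Santos is treated as also owning Maeve Santos's interest in Bluewater Energy Co, giving 48% + 15% = 63%.
By sibling attribution (R3), Marco Santos is treated as also owning Maeve Santos's interest in Highfield Manufacturing Inc, giving 10% + 73% = 83%.
Chain via Bluewater Energy Co. (R1): 63% × 17% = 10.71% of Stonebridge Capital LLC.
Chain via Highfield Manufacturing Inc. (R1): 83% × 37% = 30.71% of Stonebridge Capital LLC.
Chain via Meridian Trust (R1): 70% × 21% = 14.7% of Stonebridge Capital LLC.
Aggregating (R2): 10.71% + 30.71% + 14.7% = 56.12%.
56.12% exceeds the 50% threshold, so Marco is a related party to Stonebridge Capital LLC.

Yes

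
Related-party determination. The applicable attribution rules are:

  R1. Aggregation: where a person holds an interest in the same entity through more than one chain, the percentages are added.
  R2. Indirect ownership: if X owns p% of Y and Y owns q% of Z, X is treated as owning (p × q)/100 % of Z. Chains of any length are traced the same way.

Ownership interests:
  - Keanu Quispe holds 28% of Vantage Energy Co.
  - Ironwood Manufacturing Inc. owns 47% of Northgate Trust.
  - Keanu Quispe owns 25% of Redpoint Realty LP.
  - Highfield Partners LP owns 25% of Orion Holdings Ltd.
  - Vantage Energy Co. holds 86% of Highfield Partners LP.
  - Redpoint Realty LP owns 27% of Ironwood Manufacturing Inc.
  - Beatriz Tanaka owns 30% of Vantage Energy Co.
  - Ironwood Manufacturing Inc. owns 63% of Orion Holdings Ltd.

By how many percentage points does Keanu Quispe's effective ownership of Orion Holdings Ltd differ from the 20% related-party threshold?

9.7275

Chain via Vantage Energy Co. → Highfield Partners LP (R2): 28% × 86% × 25% = 6.02% of Orion Holdings Ltd.
Chain via Redpoint Realty LP → Ironwood Manufacturing Inc. (R2): 25% × 27% × 63% = 4.2525% of Orion Holdings Ltd.
Aggregating (R1): 6.02% + 4.2525% = 10.2725%.
10.2725% falls short of the 20% threshold by 9.7275 percentage points.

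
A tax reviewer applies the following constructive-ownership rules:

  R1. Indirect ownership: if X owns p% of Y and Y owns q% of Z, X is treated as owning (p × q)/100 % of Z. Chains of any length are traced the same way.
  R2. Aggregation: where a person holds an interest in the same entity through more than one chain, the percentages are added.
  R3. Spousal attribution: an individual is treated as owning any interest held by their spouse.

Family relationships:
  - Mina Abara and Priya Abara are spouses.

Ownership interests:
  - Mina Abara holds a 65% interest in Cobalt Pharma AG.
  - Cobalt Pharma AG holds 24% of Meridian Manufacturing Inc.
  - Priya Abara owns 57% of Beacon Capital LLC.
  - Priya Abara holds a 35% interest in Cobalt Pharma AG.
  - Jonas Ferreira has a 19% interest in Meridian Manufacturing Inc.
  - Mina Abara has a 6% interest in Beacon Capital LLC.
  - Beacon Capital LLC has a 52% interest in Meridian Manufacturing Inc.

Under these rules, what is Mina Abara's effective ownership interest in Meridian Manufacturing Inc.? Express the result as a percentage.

By spousal attribution (R3), Mina Abara is treated as also owning Priya Abara's interest in Beacon Capital LLC, giving 6% + 57% = 63%.
By spousal attribution (R3), Mina Abara is treated as also owning Priya Abara's interest in Cobalt Pharma AG, giving 65% + 35% = 100%.
Chain via Beacon Capital LLC (R1): 63% × 52% = 32.76% of Meridian Manufacturing Inc.
Chain via Cobalt Pharma AG (R1): 100% × 24% = 24% of Meridian Manufacturing Inc.
Aggregating (R2): 32.76% + 24% = 56.76%.

56.76%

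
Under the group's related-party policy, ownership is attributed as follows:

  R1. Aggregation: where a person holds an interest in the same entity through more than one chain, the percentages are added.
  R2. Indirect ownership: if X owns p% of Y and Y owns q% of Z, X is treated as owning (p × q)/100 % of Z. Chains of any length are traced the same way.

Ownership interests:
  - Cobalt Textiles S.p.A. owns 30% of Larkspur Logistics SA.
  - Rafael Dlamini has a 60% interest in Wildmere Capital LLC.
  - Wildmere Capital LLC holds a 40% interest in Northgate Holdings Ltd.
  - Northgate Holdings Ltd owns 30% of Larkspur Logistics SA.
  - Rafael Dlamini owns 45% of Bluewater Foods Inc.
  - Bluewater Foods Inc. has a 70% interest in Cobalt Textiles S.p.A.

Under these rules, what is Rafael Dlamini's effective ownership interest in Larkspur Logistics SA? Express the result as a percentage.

Chain via Bluewater Foods Inc. → Cobalt Textiles S.p.A. (R2): 45% × 70% × 30% = 9.45% of Larkspur Logistics SA.
Chain via Wildmere Capital LLC → Northgate Holdings Ltd (R2): 60% × 40% × 30% = 7.2% of Larkspur Logistics SA.
Aggregating (R1): 9.45% + 7.2% = 16.65%.

16.65%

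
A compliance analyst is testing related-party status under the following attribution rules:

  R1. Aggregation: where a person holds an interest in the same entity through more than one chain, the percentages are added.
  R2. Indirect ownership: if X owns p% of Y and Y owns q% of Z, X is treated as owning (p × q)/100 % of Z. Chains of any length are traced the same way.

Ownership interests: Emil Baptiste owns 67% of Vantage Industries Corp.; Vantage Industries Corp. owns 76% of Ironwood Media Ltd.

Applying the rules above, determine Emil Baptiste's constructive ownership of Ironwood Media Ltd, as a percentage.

50.92%

Chain via Vantage Industries Corp. (R2): 67% × 76% = 50.92% of Ironwood Media Ltd.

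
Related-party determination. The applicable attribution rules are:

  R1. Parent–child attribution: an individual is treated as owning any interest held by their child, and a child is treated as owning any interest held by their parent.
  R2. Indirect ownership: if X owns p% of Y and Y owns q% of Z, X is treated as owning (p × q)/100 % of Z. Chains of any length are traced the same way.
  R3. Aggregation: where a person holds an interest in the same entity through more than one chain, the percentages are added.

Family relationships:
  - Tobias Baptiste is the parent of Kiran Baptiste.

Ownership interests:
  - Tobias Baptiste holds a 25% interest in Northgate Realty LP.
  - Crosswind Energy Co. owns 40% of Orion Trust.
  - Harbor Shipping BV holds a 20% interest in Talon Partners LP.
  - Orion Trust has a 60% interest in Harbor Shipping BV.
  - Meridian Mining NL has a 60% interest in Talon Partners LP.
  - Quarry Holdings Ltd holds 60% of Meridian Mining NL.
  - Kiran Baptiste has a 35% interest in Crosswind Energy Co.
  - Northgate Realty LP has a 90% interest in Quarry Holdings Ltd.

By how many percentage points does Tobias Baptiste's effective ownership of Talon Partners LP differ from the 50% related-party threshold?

By parent–child attribution (R1), Tobias Baptiste is treated as owning Kiran Baptiste's 35% interest in Crosswind Energy Co.
Chain via Northgate Realty LP → Quarry Holdings Ltd → Meridian Mining NL (R2): 25% × 90% × 60% × 60% = 8.1% of Talon Partners LP.
Chain via Crosswind Energy Co. → Orion Trust → Harbor Shipping BV (R2): 35% × 40% × 60% × 20% = 1.68% of Talon Partners LP.
Aggregating (R3): 8.1% + 1.68% = 9.78%.
9.78% falls short of the 50% threshold by 40.22 percentage points.

40.22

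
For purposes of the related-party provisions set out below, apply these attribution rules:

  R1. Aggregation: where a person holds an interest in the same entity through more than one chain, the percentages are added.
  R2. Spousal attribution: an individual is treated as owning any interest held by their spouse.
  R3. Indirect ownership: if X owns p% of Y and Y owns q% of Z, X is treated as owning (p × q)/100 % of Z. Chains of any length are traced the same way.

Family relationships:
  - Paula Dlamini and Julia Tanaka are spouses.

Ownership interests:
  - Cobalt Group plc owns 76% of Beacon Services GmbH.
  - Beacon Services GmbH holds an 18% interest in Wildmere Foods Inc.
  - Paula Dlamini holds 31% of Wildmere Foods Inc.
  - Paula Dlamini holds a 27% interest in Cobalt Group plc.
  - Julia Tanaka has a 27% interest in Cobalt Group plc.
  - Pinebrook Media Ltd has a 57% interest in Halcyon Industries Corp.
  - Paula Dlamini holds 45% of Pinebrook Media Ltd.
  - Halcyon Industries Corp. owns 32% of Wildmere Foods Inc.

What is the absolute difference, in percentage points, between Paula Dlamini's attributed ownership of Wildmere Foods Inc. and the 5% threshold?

41.5952

By spousal attribution (R2), Paula Dlamini is treated as also owning Julia Tanaka's interest in Cobalt Group plc, giving 27% + 27% = 54%.
Chain via Pinebrook Media Ltd → Halcyon Industries Corp. (R3): 45% × 57% × 32% = 8.208% of Wildmere Foods Inc.
Chain via Cobalt Group plc → Beacon Services GmbH (R3): 54% × 76% × 18% = 7.3872% of Wildmere Foods Inc.
Direct interest in Wildmere Foods Inc: 31%.
Aggregating (R1): 8.208% + 7.3872% + 31% = 46.5952%.
46.5952% exceeds the 5% threshold by 41.5952 percentage points.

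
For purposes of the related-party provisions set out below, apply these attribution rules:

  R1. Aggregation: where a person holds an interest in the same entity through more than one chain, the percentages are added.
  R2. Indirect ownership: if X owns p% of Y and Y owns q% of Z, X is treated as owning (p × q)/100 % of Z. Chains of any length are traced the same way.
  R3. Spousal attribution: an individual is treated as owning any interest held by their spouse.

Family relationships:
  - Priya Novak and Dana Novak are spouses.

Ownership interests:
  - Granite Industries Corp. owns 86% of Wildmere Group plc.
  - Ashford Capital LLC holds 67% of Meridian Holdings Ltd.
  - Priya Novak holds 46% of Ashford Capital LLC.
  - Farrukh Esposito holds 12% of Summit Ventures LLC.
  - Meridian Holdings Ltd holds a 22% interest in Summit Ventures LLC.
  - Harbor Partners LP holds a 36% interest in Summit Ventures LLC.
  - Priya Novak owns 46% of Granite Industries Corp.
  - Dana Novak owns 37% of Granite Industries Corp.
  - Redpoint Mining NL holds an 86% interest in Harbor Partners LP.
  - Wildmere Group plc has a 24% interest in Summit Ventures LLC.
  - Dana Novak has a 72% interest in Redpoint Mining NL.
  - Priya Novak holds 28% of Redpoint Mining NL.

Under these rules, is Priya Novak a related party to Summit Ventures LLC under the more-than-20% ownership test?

Yes

By spousal attribution (R3), Priya Novak is treated as also owning Dana Novak's interest in Granite Industries Corp, giving 46% + 37% = 83%.
By spousal attribution (R3), Priya Novak is treated as also owning Dana Novak's interest in Redpoint Mining NL, giving 28% + 72% = 100%.
Chain via Ashford Capital LLC → Meridian Holdings Ltd (R2): 46% × 67% × 22% = 6.7804% of Summit Ventures LLC.
Chain via Granite Industries Corp. → Wildmere Group plc (R2): 83% × 86% × 24% = 17.1312% of Summit Ventures LLC.
Chain via Redpoint Mining NL → Harbor Partners LP (R2): 100% × 86% × 36% = 30.96% of Summit Ventures LLC.
Aggregating (R1): 6.7804% + 17.1312% + 30.96% = 54.8716%.
54.8716% exceeds the 20% threshold, so Priya is a related party to Summit Ventures LLC.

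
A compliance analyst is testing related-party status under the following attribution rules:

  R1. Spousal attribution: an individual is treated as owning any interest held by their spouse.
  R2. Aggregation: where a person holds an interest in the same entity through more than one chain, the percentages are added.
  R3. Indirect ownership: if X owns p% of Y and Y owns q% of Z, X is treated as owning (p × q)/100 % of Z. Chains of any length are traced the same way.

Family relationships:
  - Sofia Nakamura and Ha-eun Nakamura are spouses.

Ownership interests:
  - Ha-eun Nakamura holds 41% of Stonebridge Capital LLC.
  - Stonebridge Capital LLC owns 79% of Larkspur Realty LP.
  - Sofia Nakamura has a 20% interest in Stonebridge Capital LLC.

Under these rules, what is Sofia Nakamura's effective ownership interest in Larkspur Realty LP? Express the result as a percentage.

48.19%

By spousal attribution (R1), Sofia Nakamura is treated as also owning Ha-eun Nakamura's interest in Stonebridge Capital LLC, giving 20% + 41% = 61%.
Chain via Stonebridge Capital LLC (R3): 61% × 79% = 48.19% of Larkspur Realty LP.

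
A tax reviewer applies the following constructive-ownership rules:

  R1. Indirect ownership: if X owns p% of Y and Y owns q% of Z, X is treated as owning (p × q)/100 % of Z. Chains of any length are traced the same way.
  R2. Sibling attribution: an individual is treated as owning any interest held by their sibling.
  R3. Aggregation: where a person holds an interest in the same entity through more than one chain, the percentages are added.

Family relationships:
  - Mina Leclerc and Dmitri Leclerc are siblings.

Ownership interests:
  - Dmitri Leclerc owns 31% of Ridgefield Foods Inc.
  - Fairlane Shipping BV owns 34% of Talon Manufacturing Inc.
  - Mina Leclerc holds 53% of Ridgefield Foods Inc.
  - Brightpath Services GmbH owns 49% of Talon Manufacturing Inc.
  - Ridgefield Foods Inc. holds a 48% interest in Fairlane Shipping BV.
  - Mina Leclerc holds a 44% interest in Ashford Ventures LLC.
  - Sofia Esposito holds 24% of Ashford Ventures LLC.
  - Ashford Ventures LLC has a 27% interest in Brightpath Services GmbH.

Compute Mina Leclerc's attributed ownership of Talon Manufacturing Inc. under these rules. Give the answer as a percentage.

By sibling attribution (R2), Mina Leclerc is treated as also owning Dmitri Leclerc's interest in Ridgefield Foods Inc, giving 53% + 31% = 84%.
Chain via Ridgefield Foods Inc. → Fairlane Shipping BV (R1): 84% × 48% × 34% = 13.7088% of Talon Manufacturing Inc.
Chain via Ashford Ventures LLC → Brightpath Services GmbH (R1): 44% × 27% × 49% = 5.8212% of Talon Manufacturing Inc.
Aggregating (R3): 13.7088% + 5.8212% = 19.53%.

19.53%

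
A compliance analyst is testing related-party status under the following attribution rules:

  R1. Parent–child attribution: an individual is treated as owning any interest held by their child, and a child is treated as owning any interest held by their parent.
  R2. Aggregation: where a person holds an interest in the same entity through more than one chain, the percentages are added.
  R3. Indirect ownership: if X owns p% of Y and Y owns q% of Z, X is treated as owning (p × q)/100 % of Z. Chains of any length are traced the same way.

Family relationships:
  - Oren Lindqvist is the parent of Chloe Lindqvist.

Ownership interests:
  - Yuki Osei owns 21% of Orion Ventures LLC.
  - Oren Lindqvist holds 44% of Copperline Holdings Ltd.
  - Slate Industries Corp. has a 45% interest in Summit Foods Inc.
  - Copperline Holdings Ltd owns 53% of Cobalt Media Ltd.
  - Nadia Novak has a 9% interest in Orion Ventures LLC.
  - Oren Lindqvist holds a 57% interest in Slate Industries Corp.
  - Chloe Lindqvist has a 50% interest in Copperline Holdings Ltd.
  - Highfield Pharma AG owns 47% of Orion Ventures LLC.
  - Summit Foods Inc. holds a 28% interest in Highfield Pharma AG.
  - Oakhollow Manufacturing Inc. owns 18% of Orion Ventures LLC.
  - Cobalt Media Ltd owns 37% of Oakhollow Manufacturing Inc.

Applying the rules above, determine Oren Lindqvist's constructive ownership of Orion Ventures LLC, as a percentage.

By parent–child attribution (R1), Oren Lindqvist is treated as also owning Chloe Lindqvist's interest in Copperline Holdings Ltd, giving 44% + 50% = 94%.
Chain via Slate Industries Corp. → Summit Foods Inc. → Highfield Pharma AG (R3): 57% × 45% × 28% × 47% = 3.37554% of Orion Ventures LLC.
Chain via Copperline Holdings Ltd → Cobalt Media Ltd → Oakhollow Manufacturing Inc. (R3): 94% × 53% × 37% × 18% = 3.318012% of Orion Ventures LLC.
Aggregating (R2): 3.37554% + 3.318012% = 6.693552%.

6.693552%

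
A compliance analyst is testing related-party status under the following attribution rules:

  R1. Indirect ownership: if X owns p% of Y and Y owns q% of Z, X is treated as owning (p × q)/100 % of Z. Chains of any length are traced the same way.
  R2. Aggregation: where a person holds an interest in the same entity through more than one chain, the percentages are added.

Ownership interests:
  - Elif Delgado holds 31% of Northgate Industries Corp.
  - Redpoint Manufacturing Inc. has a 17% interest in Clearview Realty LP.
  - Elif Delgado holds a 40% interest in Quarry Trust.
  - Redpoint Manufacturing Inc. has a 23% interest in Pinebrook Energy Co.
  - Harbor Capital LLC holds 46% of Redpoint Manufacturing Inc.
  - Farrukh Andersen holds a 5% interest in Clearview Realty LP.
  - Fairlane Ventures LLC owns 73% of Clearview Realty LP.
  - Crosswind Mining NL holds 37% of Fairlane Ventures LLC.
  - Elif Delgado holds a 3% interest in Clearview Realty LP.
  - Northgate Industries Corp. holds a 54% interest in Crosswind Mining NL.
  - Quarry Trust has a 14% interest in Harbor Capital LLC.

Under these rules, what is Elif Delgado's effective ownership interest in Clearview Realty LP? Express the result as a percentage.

Chain via Quarry Trust → Harbor Capital LLC → Redpoint Manufacturing Inc. (R1): 40% × 14% × 46% × 17% = 0.43792% of Clearview Realty LP.
Chain via Northgate Industries Corp. → Crosswind Mining NL → Fairlane Ventures LLC (R1): 31% × 54% × 37% × 73% = 4.521474% of Clearview Realty LP.
Direct interest in Clearview Realty LP: 3%.
Aggregating (R2): 0.43792% + 4.521474% + 3% = 7.959394%.

7.959394%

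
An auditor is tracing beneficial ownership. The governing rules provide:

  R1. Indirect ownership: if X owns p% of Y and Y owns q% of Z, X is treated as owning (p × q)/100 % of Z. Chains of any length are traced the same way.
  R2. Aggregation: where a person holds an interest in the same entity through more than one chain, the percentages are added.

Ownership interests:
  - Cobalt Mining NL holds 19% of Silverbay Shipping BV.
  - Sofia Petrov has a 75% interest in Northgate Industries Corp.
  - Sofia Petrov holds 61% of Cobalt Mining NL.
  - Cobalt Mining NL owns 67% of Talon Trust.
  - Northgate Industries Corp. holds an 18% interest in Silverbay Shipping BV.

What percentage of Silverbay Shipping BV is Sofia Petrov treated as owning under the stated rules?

25.09%

Chain via Northgate Industries Corp. (R1): 75% × 18% = 13.5% of Silverbay Shipping BV.
Chain via Cobalt Mining NL (R1): 61% × 19% = 11.59% of Silverbay Shipping BV.
Aggregating (R2): 13.5% + 11.59% = 25.09%.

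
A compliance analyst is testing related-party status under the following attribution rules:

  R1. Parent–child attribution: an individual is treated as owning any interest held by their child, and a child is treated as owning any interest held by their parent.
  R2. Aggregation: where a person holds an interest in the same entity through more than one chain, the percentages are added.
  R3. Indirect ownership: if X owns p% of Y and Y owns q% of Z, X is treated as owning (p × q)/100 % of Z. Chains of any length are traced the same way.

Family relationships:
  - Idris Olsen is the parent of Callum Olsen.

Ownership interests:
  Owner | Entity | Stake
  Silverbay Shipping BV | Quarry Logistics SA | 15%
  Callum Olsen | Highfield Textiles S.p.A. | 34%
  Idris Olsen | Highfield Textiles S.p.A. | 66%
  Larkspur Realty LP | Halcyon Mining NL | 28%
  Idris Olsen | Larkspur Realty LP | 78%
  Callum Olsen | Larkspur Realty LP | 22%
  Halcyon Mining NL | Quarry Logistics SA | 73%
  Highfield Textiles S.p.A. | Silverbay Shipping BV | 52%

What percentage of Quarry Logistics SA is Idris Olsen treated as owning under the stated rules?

By parent–child attribution (R1), Idris Olsen is treated as also owning Callum Olsen's interest in Highfield Textiles S.p.A, giving 66% + 34% = 100%.
By parent–child attribution (R1), Idris Olsen is treated as also owning Callum Olsen's interest in Larkspur Realty LP, giving 78% + 22% = 100%.
Chain via Highfield Textiles S.p.A. → Silverbay Shipping BV (R3): 100% × 52% × 15% = 7.8% of Quarry Logistics SA.
Chain via Larkspur Realty LP → Halcyon Mining NL (R3): 100% × 28% × 73% = 20.44% of Quarry Logistics SA.
Aggregating (R2): 7.8% + 20.44% = 28.24%.

28.24%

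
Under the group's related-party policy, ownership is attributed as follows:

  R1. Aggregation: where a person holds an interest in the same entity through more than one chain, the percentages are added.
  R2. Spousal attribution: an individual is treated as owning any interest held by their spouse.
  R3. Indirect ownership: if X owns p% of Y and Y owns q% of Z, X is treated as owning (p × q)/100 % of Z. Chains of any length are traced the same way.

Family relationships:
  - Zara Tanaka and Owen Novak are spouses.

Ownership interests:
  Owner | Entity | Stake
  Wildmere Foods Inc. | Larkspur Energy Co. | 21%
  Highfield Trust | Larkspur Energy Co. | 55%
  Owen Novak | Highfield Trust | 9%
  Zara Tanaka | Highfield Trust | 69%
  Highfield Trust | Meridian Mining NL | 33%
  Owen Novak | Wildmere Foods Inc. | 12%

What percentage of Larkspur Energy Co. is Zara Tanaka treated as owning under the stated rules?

By spousal attribution (R2), Zara Tanaka is treated as also owning Owen Novak's interest in Highfield Trust, giving 69% + 9% = 78%.
By spousal attribution (R2), Zara Tanaka is treated as owning Owen Novak's 12% interest in Wildmere Foods Inc.
Chain via Highfield Trust (R3): 78% × 55% = 42.9% of Larkspur Energy Co.
Chain via Wildmere Foods Inc. (R3): 12% × 21% = 2.52% of Larkspur Energy Co.
Aggregating (R1): 42.9% + 2.52% = 45.42%.

45.42%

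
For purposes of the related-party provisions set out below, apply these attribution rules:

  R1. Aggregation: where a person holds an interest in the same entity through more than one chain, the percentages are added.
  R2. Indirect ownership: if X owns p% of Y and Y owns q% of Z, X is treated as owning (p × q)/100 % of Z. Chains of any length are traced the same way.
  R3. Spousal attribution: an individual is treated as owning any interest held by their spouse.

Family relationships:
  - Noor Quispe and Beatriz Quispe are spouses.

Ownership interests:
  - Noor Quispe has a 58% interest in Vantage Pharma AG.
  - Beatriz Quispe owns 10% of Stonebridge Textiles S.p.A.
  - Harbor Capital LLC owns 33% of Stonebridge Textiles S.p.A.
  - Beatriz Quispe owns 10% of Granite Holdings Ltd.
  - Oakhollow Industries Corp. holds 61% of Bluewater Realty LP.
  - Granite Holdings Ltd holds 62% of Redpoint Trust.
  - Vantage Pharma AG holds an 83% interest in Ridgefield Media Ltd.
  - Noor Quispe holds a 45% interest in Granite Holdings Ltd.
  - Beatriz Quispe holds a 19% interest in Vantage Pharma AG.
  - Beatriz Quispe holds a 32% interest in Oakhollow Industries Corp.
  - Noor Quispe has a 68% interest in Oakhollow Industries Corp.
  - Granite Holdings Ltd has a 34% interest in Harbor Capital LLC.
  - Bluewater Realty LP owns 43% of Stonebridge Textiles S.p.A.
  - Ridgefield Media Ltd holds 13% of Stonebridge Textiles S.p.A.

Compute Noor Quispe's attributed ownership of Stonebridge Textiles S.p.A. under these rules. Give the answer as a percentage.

50.7093%

By spousal attribution (R3), Noor Quispe is treated as also owning Beatriz Quispe's interest in Granite Holdings Ltd, giving 45% + 10% = 55%.
By spousal attribution (R3), Noor Quispe is treated as also owning Beatriz Quispe's interest in Vantage Pharma AG, giving 58% + 19% = 77%.
By spousal attribution (R3), Noor Quispe is treated as also owning Beatriz Quispe's interest in Oakhollow Industries Corp, giving 68% + 32% = 100%.
By spousal attribution (R3), Noor Quispe is treated as owning Beatriz Quispe's 10% interest in Stonebridge Textiles S.p.A.
Chain via Granite Holdings Ltd → Harbor Capital LLC (R2): 55% × 34% × 33% = 6.171% of Stonebridge Textiles S.p.A.
Chain via Vantage Pharma AG → Ridgefield Media Ltd (R2): 77% × 83% × 13% = 8.3083% of Stonebridge Textiles S.p.A.
Chain via Oakhollow Industries Corp. → Bluewater Realty LP (R2): 100% × 61% × 43% = 26.23% of Stonebridge Textiles S.p.A.
Direct interest in Stonebridge Textiles S.p.A: 10%.
Aggregating (R1): 6.171% + 8.3083% + 26.23% + 10% = 50.7093%.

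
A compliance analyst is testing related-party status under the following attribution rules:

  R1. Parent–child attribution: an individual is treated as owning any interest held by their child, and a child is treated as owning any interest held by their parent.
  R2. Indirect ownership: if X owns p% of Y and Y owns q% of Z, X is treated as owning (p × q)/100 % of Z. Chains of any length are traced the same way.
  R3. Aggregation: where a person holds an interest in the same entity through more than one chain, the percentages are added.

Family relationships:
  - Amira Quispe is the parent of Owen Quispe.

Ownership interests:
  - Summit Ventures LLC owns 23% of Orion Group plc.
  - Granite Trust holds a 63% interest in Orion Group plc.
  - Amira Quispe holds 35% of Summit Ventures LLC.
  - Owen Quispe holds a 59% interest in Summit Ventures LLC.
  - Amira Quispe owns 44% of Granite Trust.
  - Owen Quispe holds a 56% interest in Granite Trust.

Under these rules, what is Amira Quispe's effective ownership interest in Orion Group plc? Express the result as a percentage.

By parent–child attribution (R1), Amira Quispe is treated as also owning Owen Quispe's interest in Summit Ventures LLC, giving 35% + 59% = 94%.
By parent–child attribution (R1), Amira Quispe is treated as also owning Owen Quispe's interest in Granite Trust, giving 44% + 56% = 100%.
Chain via Summit Ventures LLC (R2): 94% × 23% = 21.62% of Orion Group plc.
Chain via Granite Trust (R2): 100% × 63% = 63% of Orion Group plc.
Aggregating (R3): 21.62% + 63% = 84.62%.

84.62%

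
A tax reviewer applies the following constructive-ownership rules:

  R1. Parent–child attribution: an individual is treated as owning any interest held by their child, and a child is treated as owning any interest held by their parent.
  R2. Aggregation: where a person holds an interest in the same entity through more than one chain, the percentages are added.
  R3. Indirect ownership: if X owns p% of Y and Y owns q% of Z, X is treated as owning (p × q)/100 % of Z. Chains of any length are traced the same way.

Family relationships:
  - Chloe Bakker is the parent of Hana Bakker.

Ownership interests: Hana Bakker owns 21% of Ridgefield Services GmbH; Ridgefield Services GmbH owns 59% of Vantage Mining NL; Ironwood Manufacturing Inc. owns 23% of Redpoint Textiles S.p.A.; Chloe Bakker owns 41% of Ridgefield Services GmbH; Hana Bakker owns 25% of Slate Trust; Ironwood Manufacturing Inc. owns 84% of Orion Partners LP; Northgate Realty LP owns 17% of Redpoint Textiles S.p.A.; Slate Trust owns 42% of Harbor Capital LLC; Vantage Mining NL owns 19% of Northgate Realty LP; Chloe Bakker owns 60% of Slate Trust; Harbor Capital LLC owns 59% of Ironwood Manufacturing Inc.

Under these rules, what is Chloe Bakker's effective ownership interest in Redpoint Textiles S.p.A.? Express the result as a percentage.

6.026024%

By parent–child attribution (R1), Chloe Bakker is treated as also owning Hana Bakker's interest in Ridgefield Services GmbH, giving 41% + 21% = 62%.
By parent–child attribution (R1), Chloe Bakker is treated as also owning Hana Bakker's interest in Slate Trust, giving 60% + 25% = 85%.
Chain via Ridgefield Services GmbH → Vantage Mining NL → Northgate Realty LP (R3): 62% × 59% × 19% × 17% = 1.181534% of Redpoint Textiles S.p.A.
Chain via Slate Trust → Harbor Capital LLC → Ironwood Manufacturing Inc. (R3): 85% × 42% × 59% × 23% = 4.84449% of Redpoint Textiles S.p.A.
Aggregating (R2): 1.181534% + 4.84449% = 6.026024%.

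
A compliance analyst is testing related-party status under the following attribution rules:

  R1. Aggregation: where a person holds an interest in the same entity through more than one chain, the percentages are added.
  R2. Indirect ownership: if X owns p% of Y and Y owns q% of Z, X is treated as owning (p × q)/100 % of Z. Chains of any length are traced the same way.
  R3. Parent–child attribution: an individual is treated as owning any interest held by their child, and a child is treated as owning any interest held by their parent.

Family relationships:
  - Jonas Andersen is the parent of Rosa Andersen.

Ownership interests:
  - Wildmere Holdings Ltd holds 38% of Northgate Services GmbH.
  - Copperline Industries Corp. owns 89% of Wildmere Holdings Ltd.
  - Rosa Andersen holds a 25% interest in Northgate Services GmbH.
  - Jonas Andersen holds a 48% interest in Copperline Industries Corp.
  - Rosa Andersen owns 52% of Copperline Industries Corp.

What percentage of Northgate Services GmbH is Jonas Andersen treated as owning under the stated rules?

By parent–child attribution (R3), Jonas Andersen is treated as also owning Rosa Andersen's interest in Copperline Industries Corp, giving 48% + 52% = 100%.
By parent–child attribution (R3), Jonas Andersen is treated as owning Rosa Andersen's 25% interest in Northgate Services GmbH.
Chain via Copperline Industries Corp. → Wildmere Holdings Ltd (R2): 100% × 89% × 38% = 33.82% of Northgate Services GmbH.
Direct interest in Northgate Services GmbH: 25%.
Aggregating (R1): 33.82% + 25% = 58.82%.

58.82%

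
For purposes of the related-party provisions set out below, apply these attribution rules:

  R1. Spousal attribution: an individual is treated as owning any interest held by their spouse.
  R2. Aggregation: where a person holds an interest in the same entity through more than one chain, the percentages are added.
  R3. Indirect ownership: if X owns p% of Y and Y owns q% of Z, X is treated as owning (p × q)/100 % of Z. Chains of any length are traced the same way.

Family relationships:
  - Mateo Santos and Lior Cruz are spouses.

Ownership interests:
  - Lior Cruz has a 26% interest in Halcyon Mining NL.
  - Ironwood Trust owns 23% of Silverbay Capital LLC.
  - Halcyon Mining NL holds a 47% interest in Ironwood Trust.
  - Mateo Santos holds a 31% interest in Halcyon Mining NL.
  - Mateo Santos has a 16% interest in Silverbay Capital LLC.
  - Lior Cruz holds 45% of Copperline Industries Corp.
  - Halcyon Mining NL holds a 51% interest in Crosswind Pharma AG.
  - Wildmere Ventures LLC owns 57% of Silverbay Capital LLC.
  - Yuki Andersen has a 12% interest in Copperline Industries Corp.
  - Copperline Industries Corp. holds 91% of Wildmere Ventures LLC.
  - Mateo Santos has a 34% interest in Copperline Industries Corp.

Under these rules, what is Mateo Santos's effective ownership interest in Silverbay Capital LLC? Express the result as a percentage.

63.139%

By spousal attribution (R1), Mateo Santos is treated as also owning Lior Cruz's interest in Halcyon Mining NL, giving 31% + 26% = 57%.
By spousal attribution (R1), Mateo Santos is treated as also owning Lior Cruz's interest in Copperline Industries Corp, giving 34% + 45% = 79%.
Chain via Halcyon Mining NL → Ironwood Trust (R3): 57% × 47% × 23% = 6.1617% of Silverbay Capital LLC.
Chain via Copperline Industries Corp. → Wildmere Ventures LLC (R3): 79% × 91% × 57% = 40.9773% of Silverbay Capital LLC.
Direct interest in Silverbay Capital LLC: 16%.
Aggregating (R2): 6.1617% + 40.9773% + 16% = 63.139%.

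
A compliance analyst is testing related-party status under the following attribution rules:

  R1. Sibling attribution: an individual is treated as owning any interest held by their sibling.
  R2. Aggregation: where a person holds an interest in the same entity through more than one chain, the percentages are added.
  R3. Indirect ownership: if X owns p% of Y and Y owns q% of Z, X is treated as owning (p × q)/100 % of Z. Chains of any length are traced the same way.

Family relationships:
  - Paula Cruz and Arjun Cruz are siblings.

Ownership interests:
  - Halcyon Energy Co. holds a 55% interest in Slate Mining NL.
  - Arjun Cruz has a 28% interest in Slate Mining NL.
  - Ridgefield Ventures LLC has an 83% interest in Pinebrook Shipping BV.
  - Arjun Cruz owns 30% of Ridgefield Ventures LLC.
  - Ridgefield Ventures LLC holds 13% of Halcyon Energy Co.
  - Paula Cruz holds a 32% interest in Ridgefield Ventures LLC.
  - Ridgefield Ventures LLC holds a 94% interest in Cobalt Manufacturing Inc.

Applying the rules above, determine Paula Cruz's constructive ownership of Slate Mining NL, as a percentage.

32.433%

By sibling attribution (R1), Paula Cruz is treated as also owning Arjun Cruz's interest in Ridgefield Ventures LLC, giving 32% + 30% = 62%.
By sibling attribution (R1), Paula Cruz is treated as owning Arjun Cruz's 28% interest in Slate Mining NL.
Chain via Ridgefield Ventures LLC → Halcyon Energy Co. (R3): 62% × 13% × 55% = 4.433% of Slate Mining NL.
Direct interest in Slate Mining NL: 28%.
Aggregating (R2): 4.433% + 28% = 32.433%.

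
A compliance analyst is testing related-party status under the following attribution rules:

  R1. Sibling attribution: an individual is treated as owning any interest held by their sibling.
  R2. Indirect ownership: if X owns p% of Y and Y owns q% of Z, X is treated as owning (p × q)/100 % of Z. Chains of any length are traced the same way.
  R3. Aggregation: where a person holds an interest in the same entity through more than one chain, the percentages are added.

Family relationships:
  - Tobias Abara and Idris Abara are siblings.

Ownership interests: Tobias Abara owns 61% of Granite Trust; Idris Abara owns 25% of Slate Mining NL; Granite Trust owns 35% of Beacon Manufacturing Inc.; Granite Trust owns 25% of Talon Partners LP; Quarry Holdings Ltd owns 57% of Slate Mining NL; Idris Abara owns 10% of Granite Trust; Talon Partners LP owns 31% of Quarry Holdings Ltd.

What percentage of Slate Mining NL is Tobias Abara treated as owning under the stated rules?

By sibling attribution (R1), Tobias Abara is treated as also owning Idris Abara's interest in Granite Trust, giving 61% + 10% = 71%.
By sibling attribution (R1), Tobias Abara is treated as owning Idris Abara's 25% interest in Slate Mining NL.
Chain via Granite Trust → Talon Partners LP → Quarry Holdings Ltd (R2): 71% × 25% × 31% × 57% = 3.136425% of Slate Mining NL.
Direct interest in Slate Mining NL: 25%.
Aggregating (R3): 3.136425% + 25% = 28.136425%.

28.136425%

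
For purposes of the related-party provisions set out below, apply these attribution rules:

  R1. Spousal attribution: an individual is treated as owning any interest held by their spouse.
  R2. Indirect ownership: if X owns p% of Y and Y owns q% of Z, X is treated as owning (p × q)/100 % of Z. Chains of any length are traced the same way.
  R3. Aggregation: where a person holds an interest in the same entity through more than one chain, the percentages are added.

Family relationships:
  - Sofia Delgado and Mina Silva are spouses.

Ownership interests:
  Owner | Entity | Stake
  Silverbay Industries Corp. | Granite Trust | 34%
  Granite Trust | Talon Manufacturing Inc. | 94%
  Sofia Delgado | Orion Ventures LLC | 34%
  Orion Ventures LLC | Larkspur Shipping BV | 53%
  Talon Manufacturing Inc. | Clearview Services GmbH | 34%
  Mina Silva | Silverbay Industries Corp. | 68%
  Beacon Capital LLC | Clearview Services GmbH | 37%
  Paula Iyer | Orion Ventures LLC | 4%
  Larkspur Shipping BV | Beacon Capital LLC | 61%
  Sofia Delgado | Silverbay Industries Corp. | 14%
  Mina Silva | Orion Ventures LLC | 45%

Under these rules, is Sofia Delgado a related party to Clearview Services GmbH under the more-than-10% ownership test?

By spousal attribution (R1), Sofia Delgado is treated as also owning Mina Silva's interest in Silverbay Industries Corp, giving 14% + 68% = 82%.
By spousal attribution (R1), Sofia Delgado is treated as also owning Mina Silva's interest in Orion Ventures LLC, giving 34% + 45% = 79%.
Chain via Silverbay Industries Corp. → Granite Trust → Talon Manufacturing Inc. (R2): 82% × 34% × 94% × 34% = 8.910448% of Clearview Services GmbH.
Chain via Orion Ventures LLC → Larkspur Shipping BV → Beacon Capital LLC (R2): 79% × 53% × 61% × 37% = 9.450059% of Clearview Services GmbH.
Aggregating (R3): 8.910448% + 9.450059% = 18.360507%.
18.360507% exceeds the 10% threshold, so Sofia is a related party to Clearview Services GmbH.

Yes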